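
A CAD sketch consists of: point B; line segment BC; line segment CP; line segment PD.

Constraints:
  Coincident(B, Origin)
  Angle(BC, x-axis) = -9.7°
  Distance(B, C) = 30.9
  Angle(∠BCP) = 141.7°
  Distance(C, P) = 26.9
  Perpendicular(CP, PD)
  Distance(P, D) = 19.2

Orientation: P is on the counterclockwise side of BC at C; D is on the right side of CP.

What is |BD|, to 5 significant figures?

63.930

B is at the origin; BC runs at -9.7° with length 30.9, so C = 30.9·(cos -9.7°, sin -9.7°) = (30.458, -5.2063). ∠BCP = 141.7°, so CP runs at -9.7° + (180° − 141.7°) = 28.600° from the x-axis; with |CP| = 26.9, P = C + 26.9·(cos 28.600°, sin 28.600°) = (54.076, 7.6705). CP is perpendicular to PD; with |PD| = 19.2 on the right of CP, D = P + 19.2·(0.47869, -0.87798) = (63.267, -9.1868). Then |BD| = |D − B| = 63.930.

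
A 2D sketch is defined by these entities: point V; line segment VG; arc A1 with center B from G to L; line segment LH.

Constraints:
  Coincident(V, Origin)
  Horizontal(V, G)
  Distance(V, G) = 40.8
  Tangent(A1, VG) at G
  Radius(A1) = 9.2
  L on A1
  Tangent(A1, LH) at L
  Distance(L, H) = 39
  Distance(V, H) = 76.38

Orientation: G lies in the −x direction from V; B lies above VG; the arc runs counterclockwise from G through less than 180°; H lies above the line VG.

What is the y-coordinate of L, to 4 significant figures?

16.07

Checks: V.y = 0.00, G.y = 0.00 ✓; |BL| = 9.200 ✓; ∠(BL, LH) = 90.00° ✓; |LH| = 39.00 ✓; |VH| = 76.38 ✓.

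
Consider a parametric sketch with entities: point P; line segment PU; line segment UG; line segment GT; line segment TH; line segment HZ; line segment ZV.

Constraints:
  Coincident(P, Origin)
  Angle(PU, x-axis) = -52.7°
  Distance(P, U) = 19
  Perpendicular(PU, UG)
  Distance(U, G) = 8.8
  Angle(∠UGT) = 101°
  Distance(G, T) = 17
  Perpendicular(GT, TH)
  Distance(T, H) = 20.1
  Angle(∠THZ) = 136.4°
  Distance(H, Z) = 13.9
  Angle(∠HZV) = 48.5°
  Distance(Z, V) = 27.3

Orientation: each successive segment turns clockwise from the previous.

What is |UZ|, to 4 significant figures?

23.37

GT ⟂ TH, so TH runs at 48.30°; with |TH| = 20.1, H = (5.192, 5.870). ∠THZ = 136.4° gives HZ at 4.700° from the x-axis; with |HZ| = 13.9, Z = (19.05, 7.009). Then |UZ| = |Z − U| = 23.37.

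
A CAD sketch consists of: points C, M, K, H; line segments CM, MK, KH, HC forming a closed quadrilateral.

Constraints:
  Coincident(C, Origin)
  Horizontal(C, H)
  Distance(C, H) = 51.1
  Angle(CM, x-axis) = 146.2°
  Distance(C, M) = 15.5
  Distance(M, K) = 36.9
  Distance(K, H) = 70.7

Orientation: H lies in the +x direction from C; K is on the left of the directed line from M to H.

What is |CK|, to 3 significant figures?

44.6

C is at the origin; C and H share the same y with |CH| = 51.1 and H in +x, so H = (51.1, 0). CM runs at 146.2° with |CM| = 15.5, so M = (-12.9, 8.62). K is determined by |MK| = 36.9 and |KH| = 70.7 together: it lies at the intersection of circle(M, 36.9) and circle(H, 70.7). With |MH| = 64.6, the foot of the radical line on MH is 4.11 from M and the perpendicular offset is √(36.9² − 4.11²) = 36.7. Taking the left-of-MH solution: K = (-3.91, 44.4).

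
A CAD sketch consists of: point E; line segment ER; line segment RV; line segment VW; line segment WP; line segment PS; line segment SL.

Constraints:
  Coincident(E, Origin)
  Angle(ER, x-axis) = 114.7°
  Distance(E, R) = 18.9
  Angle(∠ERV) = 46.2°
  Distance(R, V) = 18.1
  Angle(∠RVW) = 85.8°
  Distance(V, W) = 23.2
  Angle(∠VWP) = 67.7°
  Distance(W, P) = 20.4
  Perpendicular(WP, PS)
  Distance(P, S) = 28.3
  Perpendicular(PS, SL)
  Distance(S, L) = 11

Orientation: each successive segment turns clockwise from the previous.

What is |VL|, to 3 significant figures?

6.86

E is at the origin; ER runs at 114.7° with length 18.9, so R = (-7.90, 17.2). ∠ERV = 46.2° gives RV at -19.1° from the x-axis; with |RV| = 18.1, V = (9.21, 11.2). ∠RVW = 85.8° gives VW at -113° from the x-axis; with |VW| = 23.2, W = (0.0292, -10.1). ∠VWP = 67.7° gives WP at 134° from the x-axis; with |WP| = 20.4, P = (-14.2, 4.52). WP ⟂ PS, so PS runs at 44.4°; with |PS| = 28.3, S = (5.98, 24.3). PS ⟂ SL, so SL runs at -45.6°; with |SL| = 11.0, L = (13.7, 16.5). Then |VL| = |L − V| = 6.86.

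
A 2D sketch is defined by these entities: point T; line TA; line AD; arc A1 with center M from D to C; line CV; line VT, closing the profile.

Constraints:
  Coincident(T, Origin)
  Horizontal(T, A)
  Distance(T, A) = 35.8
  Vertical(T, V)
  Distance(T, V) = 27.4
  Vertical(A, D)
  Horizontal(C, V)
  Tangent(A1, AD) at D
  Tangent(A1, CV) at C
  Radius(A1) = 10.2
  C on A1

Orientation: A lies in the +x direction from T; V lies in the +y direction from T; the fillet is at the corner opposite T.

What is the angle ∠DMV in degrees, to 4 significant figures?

158.3°

T is at the origin; TA is horizontal with |TA| = 35.8 and A on the +x side, so A = (35.80, 0.000). T and V share the same x with |TV| = 27.4 and V on the +y side, so V = (0.000, 27.40). The virtual corner opposite T is at (35.80, 27.40). A1 meets AD tangentially, so MD is at right angles to AD and A1 meets CV tangentially, so MC is at right angles to CV, with radius 10.2, so the center M sits 10.2 in from both sides at M = (25.60, 17.20). That places the tangent points at D = (35.80, 17.20) on AD and C = (25.60, 27.40) on CV. Then cos ∠DMV = MD·MV / (|MD||MV|), giving 158.3°.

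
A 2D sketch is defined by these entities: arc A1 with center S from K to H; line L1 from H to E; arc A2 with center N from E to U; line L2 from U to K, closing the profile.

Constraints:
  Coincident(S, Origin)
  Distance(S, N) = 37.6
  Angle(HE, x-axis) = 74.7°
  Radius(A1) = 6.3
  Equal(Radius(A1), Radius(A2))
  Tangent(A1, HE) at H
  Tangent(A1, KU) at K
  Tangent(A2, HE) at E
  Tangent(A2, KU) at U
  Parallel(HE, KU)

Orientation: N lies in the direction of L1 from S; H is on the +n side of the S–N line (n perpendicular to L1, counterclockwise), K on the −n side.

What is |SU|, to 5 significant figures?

38.124

The slot axis is L1's direction at 74.7°, so u = (cos 74.7°, sin 74.7°) = (0.26387, 0.96456) and n = (−sin 74.7°, cos 74.7°) = (-0.96456, 0.26387). S is at the origin and N lies 37.6 along u from S, so N = 37.6·u = (9.9216, 36.267). Tangency of A1 to both parallel lines with radius 6.3 puts H and K at S ± 6.3·n: H = (-6.0767, 1.6624), K = (6.0767, -1.6624). Equal radii place E and U the same way about N: E = N + 6.3·n = (3.8449, 37.930), U = N − 6.3·n = (15.998, 34.605). Then |SU| = |U − S| = 38.124.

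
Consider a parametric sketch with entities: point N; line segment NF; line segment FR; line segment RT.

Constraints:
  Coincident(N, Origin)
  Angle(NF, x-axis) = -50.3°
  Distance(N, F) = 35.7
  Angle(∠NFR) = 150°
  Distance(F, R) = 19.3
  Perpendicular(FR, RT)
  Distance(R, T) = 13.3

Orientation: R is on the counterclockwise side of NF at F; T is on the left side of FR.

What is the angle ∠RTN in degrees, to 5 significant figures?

95.177°

N is at the origin; NF runs at -50.3° with length 35.7, so F = 35.7·(cos -50.3°, sin -50.3°) = (22.804, -27.468). ∠NFR = 150.0°, so FR runs at -50.3° + (180° − 150.0°) = -20.300° from the x-axis; with |FR| = 19.3, R = F + 19.3·(cos -20.300°, sin -20.300°) = (40.905, -34.163). The perpendicularity gives RT at right angles to FR; with |RT| = 13.3 on the left of FR, T = R + 13.3·(0.34694, 0.93789) = (45.520, -21.689). Then cos ∠RTN = TR·TN / (|TR||TN|), giving 95.177°.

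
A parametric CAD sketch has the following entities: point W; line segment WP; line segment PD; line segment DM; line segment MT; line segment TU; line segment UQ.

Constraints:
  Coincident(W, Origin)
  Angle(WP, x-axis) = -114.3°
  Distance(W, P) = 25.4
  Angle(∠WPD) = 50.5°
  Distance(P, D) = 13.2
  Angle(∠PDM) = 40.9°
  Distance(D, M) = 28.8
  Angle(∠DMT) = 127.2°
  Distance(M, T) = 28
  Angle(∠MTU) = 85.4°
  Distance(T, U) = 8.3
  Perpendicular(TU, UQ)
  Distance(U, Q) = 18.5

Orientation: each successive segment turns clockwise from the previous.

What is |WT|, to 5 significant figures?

52.529

W is at the origin; WP runs at -114.3° with length 25.4, so P = (-10.452, -23.150). ∠WPD = 50.5° gives PD at 116.20° from the x-axis; with |PD| = 13.2, D = (-16.280, -11.306). ∠PDM = 40.9° gives DM at -22.900° from the x-axis; with |DM| = 28.8, M = (10.250, -22.513). ∠DMT = 127.2° gives MT at -75.700° from the x-axis; with |MT| = 28.0, T = (17.166, -49.645). Then |WT| = |T − W| = 52.529.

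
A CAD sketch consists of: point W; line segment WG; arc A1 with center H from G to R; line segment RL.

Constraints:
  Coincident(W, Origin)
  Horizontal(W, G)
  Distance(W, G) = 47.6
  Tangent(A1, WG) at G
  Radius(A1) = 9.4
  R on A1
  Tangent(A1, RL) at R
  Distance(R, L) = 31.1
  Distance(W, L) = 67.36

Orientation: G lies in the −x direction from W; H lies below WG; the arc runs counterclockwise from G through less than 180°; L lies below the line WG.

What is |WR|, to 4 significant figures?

57.90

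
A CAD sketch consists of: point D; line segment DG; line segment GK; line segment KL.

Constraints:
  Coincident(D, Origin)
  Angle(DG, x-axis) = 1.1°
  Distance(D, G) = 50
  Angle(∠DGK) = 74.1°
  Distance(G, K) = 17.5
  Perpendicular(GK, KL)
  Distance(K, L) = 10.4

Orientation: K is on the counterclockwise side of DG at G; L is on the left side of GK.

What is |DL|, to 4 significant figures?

37.88

∠DGK = 74.1°, so GK runs at 1.1° + (180° − 74.1°) = 107.0° from the x-axis; with |GK| = 17.5, K = G + 17.5·(cos 107.0°, sin 107.0°) = (44.87, 17.70). GK ⟂ KL; with |KL| = 10.4 on the left of GK, L = K + 10.4·(-0.9563, -0.2924) = (34.93, 14.65). Then |DL| = |L − D| = 37.88.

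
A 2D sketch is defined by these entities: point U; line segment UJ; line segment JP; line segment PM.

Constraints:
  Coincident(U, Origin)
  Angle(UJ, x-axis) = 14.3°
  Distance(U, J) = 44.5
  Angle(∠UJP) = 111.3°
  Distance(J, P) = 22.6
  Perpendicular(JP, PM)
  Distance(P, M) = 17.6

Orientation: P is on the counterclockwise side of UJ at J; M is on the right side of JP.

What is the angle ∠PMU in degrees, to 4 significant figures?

33.28°

U is at the origin; UJ runs at 14.3° with length 44.5, so J = 44.5·(cos 14.3°, sin 14.3°) = (43.12, 10.99). ∠UJP = 111.3°, so JP runs at 14.3° + (180° − 111.3°) = 83.00° from the x-axis; with |JP| = 22.6, P = J + 22.6·(cos 83.00°, sin 83.00°) = (45.88, 33.42). The perpendicularity gives PM at right angles to JP; with |PM| = 17.6 on the right of JP, M = P + 17.6·(0.9925, -0.1219) = (63.34, 31.28). Then cos ∠PMU = MP·MU / (|MP||MU|), giving 33.28°.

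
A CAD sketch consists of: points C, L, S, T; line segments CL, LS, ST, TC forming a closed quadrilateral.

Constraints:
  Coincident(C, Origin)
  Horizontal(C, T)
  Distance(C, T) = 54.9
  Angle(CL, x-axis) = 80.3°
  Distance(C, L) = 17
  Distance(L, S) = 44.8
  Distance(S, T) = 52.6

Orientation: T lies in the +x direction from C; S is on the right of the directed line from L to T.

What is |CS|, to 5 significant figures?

29.242

Checks: |LS| = 44.80 ✓; |ST| = 52.60 ✓.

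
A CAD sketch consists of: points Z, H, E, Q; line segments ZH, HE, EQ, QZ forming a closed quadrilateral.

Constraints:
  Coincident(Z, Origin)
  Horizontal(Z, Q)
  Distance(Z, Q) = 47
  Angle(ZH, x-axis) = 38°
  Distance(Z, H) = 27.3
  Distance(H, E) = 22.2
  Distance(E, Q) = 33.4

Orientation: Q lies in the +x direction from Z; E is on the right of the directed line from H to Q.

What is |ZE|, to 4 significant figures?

14.42

Checks: |HE| = 22.20 ✓; |EQ| = 33.40 ✓.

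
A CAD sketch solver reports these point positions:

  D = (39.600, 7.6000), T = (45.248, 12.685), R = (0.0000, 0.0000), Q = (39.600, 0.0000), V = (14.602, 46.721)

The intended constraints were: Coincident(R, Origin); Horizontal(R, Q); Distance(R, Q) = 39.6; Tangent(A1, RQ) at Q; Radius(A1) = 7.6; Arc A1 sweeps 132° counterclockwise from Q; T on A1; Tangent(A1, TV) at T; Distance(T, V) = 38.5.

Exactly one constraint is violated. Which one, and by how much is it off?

Distance(T, V) = 38.5 — off by 7.30.

R = (0.00, 0.00) ✓; R.y = 0.00, Q.y = 0.00 ✓; |RQ| = 39.60 ✓; ∠(DQ, QR) = 90.00° ✓; |DQ| = 7.600 ✓; bearing(D→T) − bearing(D→Q) = 132.0° ✓; |DT| = 7.600 ✓; ∠(DT, TV) = 90.00° ✓; |TV| = 45.80 ✗.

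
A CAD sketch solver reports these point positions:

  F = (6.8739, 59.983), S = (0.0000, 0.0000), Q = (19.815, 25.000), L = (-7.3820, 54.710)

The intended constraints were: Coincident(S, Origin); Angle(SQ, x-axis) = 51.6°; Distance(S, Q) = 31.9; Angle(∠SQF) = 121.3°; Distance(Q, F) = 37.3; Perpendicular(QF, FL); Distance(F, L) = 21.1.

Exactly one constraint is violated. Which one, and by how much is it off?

Distance(F, L) = 21.1 — off by 5.90.

S = (0.00, 0.00) ✓; SQ at 51.60° ✓; |SQ| = 31.90 ✓; ∠SQF = 121.3° ✓; |QF| = 37.30 ✓; ∠(QF, FL) = 90.00° ✓; |FL| = 15.20 ✗.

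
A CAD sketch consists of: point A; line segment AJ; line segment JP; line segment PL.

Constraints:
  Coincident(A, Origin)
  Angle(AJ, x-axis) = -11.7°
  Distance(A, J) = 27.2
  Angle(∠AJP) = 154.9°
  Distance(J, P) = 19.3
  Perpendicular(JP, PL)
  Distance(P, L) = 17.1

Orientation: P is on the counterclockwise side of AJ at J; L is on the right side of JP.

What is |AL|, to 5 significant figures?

52.442

A is at the origin; AJ runs at -11.7° with length 27.2, so J = 27.2·(cos -11.7°, sin -11.7°) = (26.635, -5.5158). ∠AJP = 154.9°, so JP runs at -11.7° + (180° − 154.9°) = 13.400° from the x-axis; with |JP| = 19.3, P = J + 19.3·(cos 13.400°, sin 13.400°) = (45.409, -1.0431). The perpendicularity gives PL at right angles to JP; with |PL| = 17.1 on the right of JP, L = P + 17.1·(0.23175, -0.97278) = (49.372, -17.678). Then |AL| = |L − A| = 52.442.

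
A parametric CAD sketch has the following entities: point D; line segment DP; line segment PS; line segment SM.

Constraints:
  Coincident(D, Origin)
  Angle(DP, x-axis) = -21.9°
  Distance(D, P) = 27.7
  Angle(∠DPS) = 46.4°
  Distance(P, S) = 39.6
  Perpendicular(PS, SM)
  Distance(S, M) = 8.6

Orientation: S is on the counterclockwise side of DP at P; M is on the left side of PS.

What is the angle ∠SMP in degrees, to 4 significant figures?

77.75°

D is at the origin; DP runs at -21.9° with length 27.7, so P = 27.7·(cos -21.9°, sin -21.9°) = (25.70, -10.33). ∠DPS = 46.4°, so PS runs at -21.9° + (180° − 46.4°) = 111.7° from the x-axis; with |PS| = 39.6, S = P + 39.6·(cos 111.7°, sin 111.7°) = (11.06, 26.46). PS is perpendicular to SM; with |SM| = 8.6 on the left of PS, M = S + 8.6·(-0.9291, -0.3697) = (3.069, 23.28). Then cos ∠SMP = MS·MP / (|MS||MP|), giving 77.75°.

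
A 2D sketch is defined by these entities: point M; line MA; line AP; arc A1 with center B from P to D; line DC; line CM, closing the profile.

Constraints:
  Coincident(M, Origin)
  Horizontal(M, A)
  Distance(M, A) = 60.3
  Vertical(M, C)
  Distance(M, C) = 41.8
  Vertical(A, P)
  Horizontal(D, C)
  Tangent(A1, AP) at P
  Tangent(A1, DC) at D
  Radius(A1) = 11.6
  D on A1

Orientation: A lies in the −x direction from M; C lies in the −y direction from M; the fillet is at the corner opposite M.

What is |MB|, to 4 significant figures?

57.30

M is at the origin; MA is horizontal with |MA| = 60.3 and A on the −x side, so A = (-60.30, 0.000). M and C share the same x with |MC| = 41.8 and C on the −y side, so C = (0.000, -41.80). The virtual corner opposite M is at (-60.30, -41.80). A1 meets AP tangentially, so BP is at right angles to AP and the tangent condition forces BD to be normal to DC, with radius 11.6, so the center B sits 11.6 in from both sides at B = (-48.70, -30.20). Then |MB| = |B − M| = 57.30.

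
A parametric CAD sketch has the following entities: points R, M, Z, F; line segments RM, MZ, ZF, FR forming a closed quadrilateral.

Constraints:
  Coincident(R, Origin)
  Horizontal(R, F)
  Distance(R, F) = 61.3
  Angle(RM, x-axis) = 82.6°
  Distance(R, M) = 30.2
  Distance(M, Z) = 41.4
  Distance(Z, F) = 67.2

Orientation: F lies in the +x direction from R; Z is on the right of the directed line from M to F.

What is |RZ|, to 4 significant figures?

11.64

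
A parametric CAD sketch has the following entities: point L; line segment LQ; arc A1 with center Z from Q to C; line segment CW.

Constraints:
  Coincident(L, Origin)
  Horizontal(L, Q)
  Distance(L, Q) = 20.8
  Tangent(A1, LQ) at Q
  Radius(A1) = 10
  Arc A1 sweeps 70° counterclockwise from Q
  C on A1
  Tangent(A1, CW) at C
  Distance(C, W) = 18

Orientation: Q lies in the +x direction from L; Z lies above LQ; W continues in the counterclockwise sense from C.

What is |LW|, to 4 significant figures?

43.28

L is at the origin; L and Q share the same y with |LQ| = 20.8 and Q on the +x side, so Q = (20.80, 0.000). The tangent condition forces ZQ to be normal to LQ, so Z = Q + (0, 10) = (20.80, 10.00). On A1, Q sits at bearing -90° from Z; a 70° counterclockwise sweep puts C at bearing -20°, so C = Z + 10.0·(cos -20°, sin -20°) = (30.20, 6.580). The tangent condition forces ZC to be normal to CW, so CW runs along (−sin -20°, cos -20°); with |CW| = 18.0, W = (36.35, 23.49). Then |LW| = |W − L| = 43.28.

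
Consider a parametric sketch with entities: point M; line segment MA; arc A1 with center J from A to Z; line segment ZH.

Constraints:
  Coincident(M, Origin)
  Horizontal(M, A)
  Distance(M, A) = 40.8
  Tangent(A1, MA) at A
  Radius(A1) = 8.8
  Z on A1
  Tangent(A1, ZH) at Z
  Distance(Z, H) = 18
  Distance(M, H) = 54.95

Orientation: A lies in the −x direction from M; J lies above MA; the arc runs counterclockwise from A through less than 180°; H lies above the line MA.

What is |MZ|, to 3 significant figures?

37.8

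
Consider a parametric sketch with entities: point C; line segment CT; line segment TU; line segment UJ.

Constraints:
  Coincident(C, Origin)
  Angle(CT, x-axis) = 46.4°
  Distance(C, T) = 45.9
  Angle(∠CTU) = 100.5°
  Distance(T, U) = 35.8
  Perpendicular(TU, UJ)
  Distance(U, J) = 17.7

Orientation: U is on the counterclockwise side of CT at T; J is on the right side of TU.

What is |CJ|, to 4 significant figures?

76.80

∠CTU = 100.5°, so TU runs at 46.4° + (180° − 100.5°) = 125.9° from the x-axis; with |TU| = 35.8, U = T + 35.8·(cos 125.9°, sin 125.9°) = (10.66, 62.24). The perpendicularity gives UJ at right angles to TU; with |UJ| = 17.7 on the right of TU, J = U + 17.7·(0.8100, 0.5864) = (25.00, 72.62). Then |CJ| = |J − C| = 76.80.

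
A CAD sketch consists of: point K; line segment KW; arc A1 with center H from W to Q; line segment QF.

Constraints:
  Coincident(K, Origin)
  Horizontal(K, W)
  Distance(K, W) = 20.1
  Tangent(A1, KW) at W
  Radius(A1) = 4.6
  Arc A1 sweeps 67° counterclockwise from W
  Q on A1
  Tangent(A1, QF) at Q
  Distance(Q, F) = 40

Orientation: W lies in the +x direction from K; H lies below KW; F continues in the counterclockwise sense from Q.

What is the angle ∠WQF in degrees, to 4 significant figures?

146.5°

K is at the origin; KW is horizontal with |KW| = 20.1 and W on the +x side, so W = (20.10, 0.000). Tangency of A1 to KW means the radius HW is perpendicular to KW, so H = W + (0, -4.6) = (20.10, -4.600). On A1, W sits at bearing 90° from H; a 67° counterclockwise sweep puts Q at bearing 157°, so Q = H + 4.6·(cos 157°, sin 157°) = (15.87, -2.803). A1 meets QF tangentially, so HQ is at right angles to QF, so QF runs along (−sin 157°, cos 157°); with |QF| = 40.0, F = (0.2364, -39.62). Then cos ∠WQF = QW·QF / (|QW||QF|), giving 146.5°.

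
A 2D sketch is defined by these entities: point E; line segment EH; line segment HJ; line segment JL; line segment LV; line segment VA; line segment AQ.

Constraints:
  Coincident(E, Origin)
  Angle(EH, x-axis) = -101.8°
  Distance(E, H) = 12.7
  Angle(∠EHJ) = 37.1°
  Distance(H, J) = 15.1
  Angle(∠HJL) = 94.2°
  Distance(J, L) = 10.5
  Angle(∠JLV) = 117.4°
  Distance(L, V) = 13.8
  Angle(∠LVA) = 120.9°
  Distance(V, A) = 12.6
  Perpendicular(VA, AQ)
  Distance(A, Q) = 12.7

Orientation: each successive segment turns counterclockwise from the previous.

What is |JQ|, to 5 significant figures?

16.309

∠LVA = 120.9° gives VA at -111.40° from the x-axis; with |VA| = 12.6, A = (-15.731, -8.1175). VA is perpendicular to AQ, so AQ runs at -21.400°; with |AQ| = 12.7, Q = (-3.9065, -12.751). Then |JQ| = |Q − J| = 16.309.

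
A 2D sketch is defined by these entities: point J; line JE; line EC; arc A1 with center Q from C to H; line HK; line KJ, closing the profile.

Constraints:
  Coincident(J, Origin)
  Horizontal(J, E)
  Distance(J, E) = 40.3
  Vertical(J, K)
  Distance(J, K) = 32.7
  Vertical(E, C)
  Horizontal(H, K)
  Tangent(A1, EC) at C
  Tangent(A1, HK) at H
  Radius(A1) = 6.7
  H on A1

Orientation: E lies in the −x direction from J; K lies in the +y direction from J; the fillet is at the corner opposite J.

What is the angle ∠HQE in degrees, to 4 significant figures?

165.5°

J is at the origin; JE is horizontal with |JE| = 40.3 and E on the −x side, so E = (-40.30, 0.000). JK is vertical with |JK| = 32.7 and K on the +y side, so K = (0.000, 32.70). The virtual corner opposite J is at (-40.30, 32.70). Since A1 is tangent to EC there, QC ⟂ EC and the tangent condition forces QH to be normal to HK, with radius 6.7, so the center Q sits 6.7 in from both sides at Q = (-33.60, 26.00). That places the tangent points at C = (-40.30, 26.00) on EC and H = (-33.60, 32.70) on HK. Then cos ∠HQE = QH·QE / (|QH||QE|), giving 165.5°.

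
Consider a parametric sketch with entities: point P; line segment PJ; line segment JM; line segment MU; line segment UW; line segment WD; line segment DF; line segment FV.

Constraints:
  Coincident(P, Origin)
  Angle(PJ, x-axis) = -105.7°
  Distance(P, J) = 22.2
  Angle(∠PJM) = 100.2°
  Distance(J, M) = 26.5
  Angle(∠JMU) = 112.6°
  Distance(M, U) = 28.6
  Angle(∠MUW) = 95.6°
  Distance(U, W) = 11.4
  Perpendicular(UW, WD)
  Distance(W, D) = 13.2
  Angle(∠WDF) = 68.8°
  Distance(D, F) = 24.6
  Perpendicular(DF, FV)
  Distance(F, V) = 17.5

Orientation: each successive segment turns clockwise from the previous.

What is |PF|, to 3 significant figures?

49.8

P is at the origin; PJ runs at -105.7° with length 22.2, so J = (-6.01, -21.4). ∠PJM = 100.2° gives JM at 174° from the x-axis; with |JM| = 26.5, M = (-32.4, -18.8). ∠JMU = 112.6° gives MU at 107° from the x-axis; with |MU| = 28.6, U = (-40.8, 8.50). ∠MUW = 95.6° gives UW at 22.7° from the x-axis; with |UW| = 11.4, W = (-30.3, 12.9). The perpendicularity gives WD at right angles to UW, so WD runs at -67.3°; with |WD| = 13.2, D = (-25.2, 0.726). ∠WDF = 68.8° gives DF at -178° from the x-axis; with |DF| = 24.6, F = (-49.8, 0.0817). Then |PF| = |F − P| = 49.8.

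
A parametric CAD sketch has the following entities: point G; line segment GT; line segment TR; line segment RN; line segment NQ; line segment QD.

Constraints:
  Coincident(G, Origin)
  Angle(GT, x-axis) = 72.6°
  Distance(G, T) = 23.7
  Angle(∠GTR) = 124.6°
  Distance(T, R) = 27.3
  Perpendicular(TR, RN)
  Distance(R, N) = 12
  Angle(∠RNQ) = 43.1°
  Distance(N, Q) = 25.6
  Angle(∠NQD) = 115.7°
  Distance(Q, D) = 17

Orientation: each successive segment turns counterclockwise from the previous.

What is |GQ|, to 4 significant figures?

35.04

G is at the origin; GT runs at 72.6° with length 23.7, so T = (7.087, 22.62). ∠GTR = 124.6° gives TR at 128.0° from the x-axis; with |TR| = 27.3, R = (-9.720, 44.13). TR is perpendicular to RN, so RN runs at -142.0°; with |RN| = 12.0, N = (-19.18, 36.74). ∠RNQ = 43.1° gives NQ at -5.100° from the x-axis; with |NQ| = 25.6, Q = (6.322, 34.46). Then |GQ| = |Q − G| = 35.04.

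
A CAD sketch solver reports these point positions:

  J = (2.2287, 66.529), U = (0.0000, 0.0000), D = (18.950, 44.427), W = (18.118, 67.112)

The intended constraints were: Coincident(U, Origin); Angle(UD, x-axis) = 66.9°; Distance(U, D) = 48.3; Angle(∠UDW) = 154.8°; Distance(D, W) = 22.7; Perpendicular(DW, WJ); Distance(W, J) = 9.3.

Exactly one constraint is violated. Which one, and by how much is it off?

Distance(W, J) = 9.3 — off by 6.60.

U = (0.00, 0.00) ✓; UD at 66.90° ✓; |UD| = 48.30 ✓; ∠UDW = 154.8° ✓; |DW| = 22.70 ✓; ∠(DW, WJ) = 90.00° ✓; |WJ| = 15.90 ✗.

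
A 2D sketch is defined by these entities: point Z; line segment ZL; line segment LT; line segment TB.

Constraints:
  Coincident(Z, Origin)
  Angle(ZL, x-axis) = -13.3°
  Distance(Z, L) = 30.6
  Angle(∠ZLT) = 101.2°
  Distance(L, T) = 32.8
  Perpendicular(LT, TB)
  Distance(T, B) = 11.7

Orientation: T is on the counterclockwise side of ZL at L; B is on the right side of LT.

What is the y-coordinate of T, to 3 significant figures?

22.8

Z is at the origin; ZL runs at -13.3° with length 30.6, so L = 30.6·(cos -13.3°, sin -13.3°) = (29.8, -7.04). ∠ZLT = 101.2°, so LT runs at -13.3° + (180° − 101.2°) = 65.5° from the x-axis; with |LT| = 32.8, T = L + 32.8·(cos 65.5°, sin 65.5°) = (43.4, 22.8). So T.y = 22.8.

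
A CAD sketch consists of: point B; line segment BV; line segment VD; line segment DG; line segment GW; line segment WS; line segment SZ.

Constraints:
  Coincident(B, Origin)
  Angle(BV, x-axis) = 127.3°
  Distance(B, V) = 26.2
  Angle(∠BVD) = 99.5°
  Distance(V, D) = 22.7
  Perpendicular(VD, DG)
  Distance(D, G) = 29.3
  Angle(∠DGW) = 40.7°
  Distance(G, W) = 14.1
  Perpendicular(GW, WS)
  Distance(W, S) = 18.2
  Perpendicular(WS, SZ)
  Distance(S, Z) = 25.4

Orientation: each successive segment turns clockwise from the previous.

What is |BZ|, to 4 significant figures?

48.19

B is at the origin; BV runs at 127.3° with length 26.2, so V = (-15.88, 20.84). ∠BVD = 99.5° gives VD at 46.80° from the x-axis; with |VD| = 22.7, D = (-0.3377, 37.39). VD is perpendicular to DG, so DG runs at -43.20°; with |DG| = 29.3, G = (21.02, 17.33). ∠DGW = 40.7° gives GW at 177.5° from the x-axis; with |GW| = 14.1, W = (6.935, 17.95). GW is perpendicular to WS, so WS runs at 87.50°; with |WS| = 18.2, S = (7.728, 36.13). WS ⟂ SZ, so SZ runs at -2.500°; with |SZ| = 25.4, Z = (33.10, 35.02). Then |BZ| = |Z − B| = 48.19.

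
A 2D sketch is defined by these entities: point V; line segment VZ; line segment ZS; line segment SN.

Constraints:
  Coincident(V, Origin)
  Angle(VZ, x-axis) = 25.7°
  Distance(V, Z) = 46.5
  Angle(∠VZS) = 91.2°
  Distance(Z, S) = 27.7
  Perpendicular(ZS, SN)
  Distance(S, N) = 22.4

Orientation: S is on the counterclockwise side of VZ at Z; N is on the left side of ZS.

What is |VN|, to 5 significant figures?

37.450

V is at the origin; VZ runs at 25.7° with length 46.5, so Z = 46.5·(cos 25.7°, sin 25.7°) = (41.900, 20.165). ∠VZS = 91.2°, so ZS runs at 25.7° + (180° − 91.2°) = 114.50° from the x-axis; with |ZS| = 27.7, S = Z + 27.7·(cos 114.50°, sin 114.50°) = (30.413, 45.371). The perpendicularity gives SN at right angles to ZS; with |SN| = 22.4 on the left of ZS, N = S + 22.4·(-0.90996, -0.41469) = (10.030, 36.082). Then |VN| = |N − V| = 37.450.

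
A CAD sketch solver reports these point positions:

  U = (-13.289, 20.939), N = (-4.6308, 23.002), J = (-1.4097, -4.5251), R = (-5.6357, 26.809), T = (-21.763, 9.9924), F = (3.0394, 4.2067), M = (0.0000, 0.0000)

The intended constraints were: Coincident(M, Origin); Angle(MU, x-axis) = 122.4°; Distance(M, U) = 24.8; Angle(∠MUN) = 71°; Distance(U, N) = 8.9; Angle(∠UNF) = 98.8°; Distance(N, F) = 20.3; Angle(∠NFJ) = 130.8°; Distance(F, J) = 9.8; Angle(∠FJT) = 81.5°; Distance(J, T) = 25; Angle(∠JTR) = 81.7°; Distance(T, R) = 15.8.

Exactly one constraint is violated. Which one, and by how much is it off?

Distance(T, R) = 15.8 — off by 7.50.

M = (0.00, 0.00) ✓; MU at 122.4° ✓; |MU| = 24.80 ✓; ∠MUN = 71.00° ✓; |UN| = 8.901 ✓; ∠UNF = 98.80° ✓; |NF| = 20.30 ✓; ∠NFJ = 130.8° ✓; |FJ| = 9.800 ✓; ∠FJT = 81.50° ✓; |JT| = 25.00 ✓; ∠JTR = 81.70° ✓; |TR| = 23.30 ✗.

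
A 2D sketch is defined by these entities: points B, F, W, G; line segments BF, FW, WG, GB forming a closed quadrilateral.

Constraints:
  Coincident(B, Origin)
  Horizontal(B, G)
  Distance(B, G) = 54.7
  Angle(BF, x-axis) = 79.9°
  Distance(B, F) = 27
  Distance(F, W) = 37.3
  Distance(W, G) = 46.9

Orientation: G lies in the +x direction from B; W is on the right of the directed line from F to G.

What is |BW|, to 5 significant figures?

13.801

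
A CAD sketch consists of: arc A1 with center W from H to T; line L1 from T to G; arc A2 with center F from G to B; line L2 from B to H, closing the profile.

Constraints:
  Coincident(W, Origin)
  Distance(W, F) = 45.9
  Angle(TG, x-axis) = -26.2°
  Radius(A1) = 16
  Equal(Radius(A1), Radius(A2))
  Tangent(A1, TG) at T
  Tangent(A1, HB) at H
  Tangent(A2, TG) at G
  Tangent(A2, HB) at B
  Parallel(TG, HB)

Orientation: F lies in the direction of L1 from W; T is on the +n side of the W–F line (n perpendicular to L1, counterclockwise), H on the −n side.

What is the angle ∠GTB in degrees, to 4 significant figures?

34.88°

The slot axis is L1's direction at -26.2°, so u = (cos -26.2°, sin -26.2°) = (0.8973, -0.4415) and n = (−sin -26.2°, cos -26.2°) = (0.4415, 0.8973). W is at the origin and F lies 45.9 along u from W, so F = 45.9·u = (41.18, -20.27). Tangency of A1 to both parallel lines with radius 16.0 puts T and H at W ± 16.0·n: T = (7.064, 14.36), H = (-7.064, -14.36). Equal radii place G and B the same way about F: G = F + 16.0·n = (48.25, -5.909), B = F − 16.0·n = (34.12, -34.62). Then cos ∠GTB = TG·TB / (|TG||TB|), giving 34.88°.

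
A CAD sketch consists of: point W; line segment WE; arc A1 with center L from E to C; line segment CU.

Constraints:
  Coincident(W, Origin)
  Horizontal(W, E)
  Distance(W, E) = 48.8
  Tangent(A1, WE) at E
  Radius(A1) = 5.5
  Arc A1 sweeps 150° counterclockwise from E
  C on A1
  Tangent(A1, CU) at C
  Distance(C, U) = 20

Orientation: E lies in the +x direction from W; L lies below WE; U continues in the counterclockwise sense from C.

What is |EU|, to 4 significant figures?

24.96

W is at the origin; WE is horizontal with |WE| = 48.8 and E on the +x side, so E = (48.80, 0.000). A1 meets WE tangentially, so LE is at right angles to WE, so L = E + (0, -5.5) = (48.80, -5.500). On A1, E sits at bearing 90° from L; a 150° counterclockwise sweep puts C at bearing 240°, so C = L + 5.5·(cos 240°, sin 240°) = (46.05, -10.26). The tangent condition forces LC to be normal to CU, so CU runs along (−sin 240°, cos 240°); with |CU| = 20.0, U = (63.37, -20.26). Then |EU| = |U − E| = 24.96.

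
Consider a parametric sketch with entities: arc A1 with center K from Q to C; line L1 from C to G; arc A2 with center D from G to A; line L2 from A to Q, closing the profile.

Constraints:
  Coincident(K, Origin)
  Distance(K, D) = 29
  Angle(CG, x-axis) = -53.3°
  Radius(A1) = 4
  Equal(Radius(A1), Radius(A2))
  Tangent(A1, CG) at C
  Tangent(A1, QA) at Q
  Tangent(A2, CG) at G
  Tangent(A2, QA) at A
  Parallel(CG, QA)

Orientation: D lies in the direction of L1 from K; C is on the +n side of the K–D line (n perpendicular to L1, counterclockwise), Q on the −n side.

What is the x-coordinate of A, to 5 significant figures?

14.124

The slot axis is L1's direction at -53.3°, so u = (cos -53.3°, sin -53.3°) = (0.59763, -0.80178) and n = (−sin -53.3°, cos -53.3°) = (0.80178, 0.59763). K is at the origin and D lies 29.0 along u from K, so D = 29.0·u = (17.331, -23.251). Tangency of A1 to both parallel lines with radius 4.0 puts C and Q at K ± 4.0·n: C = (3.2071, 2.3905), Q = (-3.2071, -2.3905). Equal radii place G and A the same way about D: G = D + 4.0·n = (20.538, -20.861), A = D − 4.0·n = (14.124, -25.642). So A.x = 14.124.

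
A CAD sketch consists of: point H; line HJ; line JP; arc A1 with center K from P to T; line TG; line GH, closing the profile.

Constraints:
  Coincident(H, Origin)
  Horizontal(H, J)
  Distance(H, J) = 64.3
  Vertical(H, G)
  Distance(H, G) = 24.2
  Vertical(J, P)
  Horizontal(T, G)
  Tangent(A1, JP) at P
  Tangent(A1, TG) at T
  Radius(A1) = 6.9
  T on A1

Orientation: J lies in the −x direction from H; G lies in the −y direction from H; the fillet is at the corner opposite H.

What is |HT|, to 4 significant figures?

62.29

The virtual corner opposite H is at (-64.30, -24.20). The tangent condition forces KP to be normal to JP and tangency of A1 to TG means the radius KT is perpendicular to TG, with radius 6.9, so the center K sits 6.9 in from both sides at K = (-57.40, -17.30). That places the tangent points at P = (-64.30, -17.30) on JP and T = (-57.40, -24.20) on TG. Then |HT| = |T − H| = 62.29.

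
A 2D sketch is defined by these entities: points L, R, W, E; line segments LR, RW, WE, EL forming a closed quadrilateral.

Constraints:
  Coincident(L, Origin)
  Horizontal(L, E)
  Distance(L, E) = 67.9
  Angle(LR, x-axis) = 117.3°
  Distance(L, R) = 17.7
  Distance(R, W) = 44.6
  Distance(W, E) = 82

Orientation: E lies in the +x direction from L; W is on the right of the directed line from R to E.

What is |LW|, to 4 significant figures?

30.19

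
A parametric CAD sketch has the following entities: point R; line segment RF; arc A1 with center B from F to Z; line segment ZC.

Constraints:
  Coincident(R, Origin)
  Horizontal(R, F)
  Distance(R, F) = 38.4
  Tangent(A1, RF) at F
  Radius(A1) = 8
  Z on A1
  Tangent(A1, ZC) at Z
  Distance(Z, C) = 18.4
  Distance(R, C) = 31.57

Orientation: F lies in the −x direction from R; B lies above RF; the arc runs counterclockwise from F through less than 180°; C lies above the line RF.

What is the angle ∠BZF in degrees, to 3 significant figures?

57.6°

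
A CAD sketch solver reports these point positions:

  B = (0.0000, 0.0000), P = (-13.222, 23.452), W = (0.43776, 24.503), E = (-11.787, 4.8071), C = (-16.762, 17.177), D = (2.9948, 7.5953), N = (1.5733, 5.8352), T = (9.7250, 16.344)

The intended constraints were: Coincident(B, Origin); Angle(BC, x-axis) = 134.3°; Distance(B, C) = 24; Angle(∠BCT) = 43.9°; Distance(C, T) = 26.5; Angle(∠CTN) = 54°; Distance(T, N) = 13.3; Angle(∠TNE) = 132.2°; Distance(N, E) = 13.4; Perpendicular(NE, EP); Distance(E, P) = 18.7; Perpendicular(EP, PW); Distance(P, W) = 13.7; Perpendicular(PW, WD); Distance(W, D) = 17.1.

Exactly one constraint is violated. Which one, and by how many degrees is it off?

Perpendicular(PW, WD) — off by 4.20°.

B = (0.00, 0.00) ✓; BC at 134.3° ✓; |BC| = 24.00 ✓; ∠BCT = 43.90° ✓; |CT| = 26.50 ✓; ∠CTN = 54.00° ✓; |TN| = 13.30 ✓; ∠TNE = 132.2° ✓; |NE| = 13.40 ✓; ∠(NE, EP) = 90.00° ✓; |EP| = 18.70 ✓; ∠(EP, PW) = 90.00° ✓; |PW| = 13.70 ✓; ∠(PW, WD) = 85.80° ✗; |WD| = 17.10 ✓.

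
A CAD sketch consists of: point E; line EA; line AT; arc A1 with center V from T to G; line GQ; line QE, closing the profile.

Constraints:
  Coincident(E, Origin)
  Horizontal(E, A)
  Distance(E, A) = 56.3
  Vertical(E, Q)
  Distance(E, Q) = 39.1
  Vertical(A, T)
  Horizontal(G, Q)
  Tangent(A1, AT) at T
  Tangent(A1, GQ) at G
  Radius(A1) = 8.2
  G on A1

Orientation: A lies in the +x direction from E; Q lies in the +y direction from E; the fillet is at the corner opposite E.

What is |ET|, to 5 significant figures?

64.222

The virtual corner opposite E is at (56.300, 39.100). Since A1 is tangent to AT there, VT ⟂ AT and tangency of A1 to GQ means the radius VG is perpendicular to GQ, with radius 8.2, so the center V sits 8.2 in from both sides at V = (48.100, 30.900). That places the tangent points at T = (56.300, 30.900) on AT and G = (48.100, 39.100) on GQ. Then |ET| = |T − E| = 64.222.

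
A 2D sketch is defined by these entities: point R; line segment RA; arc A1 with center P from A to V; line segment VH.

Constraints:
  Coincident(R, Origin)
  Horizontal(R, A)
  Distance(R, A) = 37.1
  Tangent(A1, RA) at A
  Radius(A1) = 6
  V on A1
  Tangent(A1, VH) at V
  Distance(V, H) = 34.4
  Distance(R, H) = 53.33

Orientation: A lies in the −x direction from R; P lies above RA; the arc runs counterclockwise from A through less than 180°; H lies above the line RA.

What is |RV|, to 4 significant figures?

31.81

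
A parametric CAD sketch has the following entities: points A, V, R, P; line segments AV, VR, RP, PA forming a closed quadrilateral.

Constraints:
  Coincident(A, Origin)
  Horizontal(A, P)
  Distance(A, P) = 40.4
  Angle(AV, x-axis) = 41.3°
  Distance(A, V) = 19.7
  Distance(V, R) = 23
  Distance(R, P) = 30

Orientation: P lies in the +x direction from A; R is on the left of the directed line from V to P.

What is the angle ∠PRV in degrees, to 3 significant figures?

64.0°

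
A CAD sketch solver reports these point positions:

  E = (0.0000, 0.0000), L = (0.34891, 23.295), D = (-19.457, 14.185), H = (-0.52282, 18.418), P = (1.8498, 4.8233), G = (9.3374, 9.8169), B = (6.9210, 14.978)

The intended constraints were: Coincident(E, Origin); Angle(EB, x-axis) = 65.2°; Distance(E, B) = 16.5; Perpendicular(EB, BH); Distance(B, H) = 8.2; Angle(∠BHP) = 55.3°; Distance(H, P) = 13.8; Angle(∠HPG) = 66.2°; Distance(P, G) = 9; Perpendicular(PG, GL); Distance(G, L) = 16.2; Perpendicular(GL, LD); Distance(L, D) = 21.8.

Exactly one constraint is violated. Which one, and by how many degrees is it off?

Perpendicular(GL, LD) — off by 9.00°.

E = (0.00, 0.00) ✓; EB at 65.20° ✓; |EB| = 16.50 ✓; ∠(EB, BH) = 90.00° ✓; |BH| = 8.200 ✓; ∠BHP = 55.30° ✓; |HP| = 13.80 ✓; ∠HPG = 66.20° ✓; |PG| = 9.000 ✓; ∠(PG, GL) = 90.00° ✓; |GL| = 16.20 ✓; ∠(GL, LD) = 81.00° ✗; |LD| = 21.80 ✓.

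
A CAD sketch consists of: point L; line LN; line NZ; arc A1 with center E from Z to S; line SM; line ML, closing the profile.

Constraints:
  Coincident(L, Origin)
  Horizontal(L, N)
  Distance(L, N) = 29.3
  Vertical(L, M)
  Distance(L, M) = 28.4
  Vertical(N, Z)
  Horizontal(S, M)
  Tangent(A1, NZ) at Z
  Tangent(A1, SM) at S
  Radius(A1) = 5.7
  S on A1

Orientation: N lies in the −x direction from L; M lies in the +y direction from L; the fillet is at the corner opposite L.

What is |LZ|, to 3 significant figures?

37.1

The virtual corner opposite L is at (-29.3, 28.4). Tangency of A1 to NZ means the radius EZ is perpendicular to NZ and the tangent condition forces ES to be normal to SM, with radius 5.7, so the center E sits 5.7 in from both sides at E = (-23.6, 22.7). That places the tangent points at Z = (-29.3, 22.7) on NZ and S = (-23.6, 28.4) on SM. Then |LZ| = |Z − L| = 37.1.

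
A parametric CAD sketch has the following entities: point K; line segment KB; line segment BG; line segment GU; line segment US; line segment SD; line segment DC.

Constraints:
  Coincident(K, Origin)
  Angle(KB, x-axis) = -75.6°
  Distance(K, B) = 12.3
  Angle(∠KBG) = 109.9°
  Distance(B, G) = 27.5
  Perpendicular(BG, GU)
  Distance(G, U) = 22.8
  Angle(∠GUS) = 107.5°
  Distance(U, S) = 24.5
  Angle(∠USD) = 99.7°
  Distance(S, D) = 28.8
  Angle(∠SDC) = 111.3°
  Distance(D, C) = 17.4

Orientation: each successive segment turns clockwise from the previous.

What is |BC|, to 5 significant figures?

8.8403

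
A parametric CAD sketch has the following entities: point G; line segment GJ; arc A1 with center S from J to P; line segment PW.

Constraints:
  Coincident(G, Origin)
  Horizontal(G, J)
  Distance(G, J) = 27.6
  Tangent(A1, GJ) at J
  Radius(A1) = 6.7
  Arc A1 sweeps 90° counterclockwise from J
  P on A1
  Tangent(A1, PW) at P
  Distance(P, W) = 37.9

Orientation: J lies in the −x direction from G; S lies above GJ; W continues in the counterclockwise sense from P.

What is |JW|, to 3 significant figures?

45.1

G is at the origin; GJ is horizontal with |GJ| = 27.6 and J on the −x side, so J = (-27.6, 0.00). Since A1 is tangent to GJ there, SJ ⟂ GJ, so S = J + (0, 6.7) = (-27.6, 6.70). On A1, J sits at bearing -90° from S; a 90° counterclockwise sweep puts P at bearing 0°, so P = S + 6.7·(cos 0°, sin 0°) = (-20.9, 6.70). Since A1 is tangent to PW there, SP ⟂ PW, so PW runs along (−sin 0°, cos 0°); with |PW| = 37.9, W = (-20.9, 44.6). Then |JW| = |W − J| = 45.1.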